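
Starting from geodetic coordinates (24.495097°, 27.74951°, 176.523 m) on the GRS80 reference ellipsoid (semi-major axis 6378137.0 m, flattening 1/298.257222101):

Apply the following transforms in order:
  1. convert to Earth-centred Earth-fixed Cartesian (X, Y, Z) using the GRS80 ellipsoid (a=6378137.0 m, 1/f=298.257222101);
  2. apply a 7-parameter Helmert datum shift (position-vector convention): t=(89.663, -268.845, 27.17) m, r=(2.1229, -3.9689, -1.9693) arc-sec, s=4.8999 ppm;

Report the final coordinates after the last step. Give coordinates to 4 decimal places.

X=5139756.0629 m, Y=2703721.2413 m, Z=2628523.2563 m

start: φ=24.495097°, λ=27.749510°, h=176.523 m
→ ECEF (a=6378137.000, f=1/298.257222101): X=5139665.9736, Y=2704052.9591, Z=2628356.4803
→ Helmert 7p (PV): X=5139756.0629, Y=2703721.2413, Z=2628523.2563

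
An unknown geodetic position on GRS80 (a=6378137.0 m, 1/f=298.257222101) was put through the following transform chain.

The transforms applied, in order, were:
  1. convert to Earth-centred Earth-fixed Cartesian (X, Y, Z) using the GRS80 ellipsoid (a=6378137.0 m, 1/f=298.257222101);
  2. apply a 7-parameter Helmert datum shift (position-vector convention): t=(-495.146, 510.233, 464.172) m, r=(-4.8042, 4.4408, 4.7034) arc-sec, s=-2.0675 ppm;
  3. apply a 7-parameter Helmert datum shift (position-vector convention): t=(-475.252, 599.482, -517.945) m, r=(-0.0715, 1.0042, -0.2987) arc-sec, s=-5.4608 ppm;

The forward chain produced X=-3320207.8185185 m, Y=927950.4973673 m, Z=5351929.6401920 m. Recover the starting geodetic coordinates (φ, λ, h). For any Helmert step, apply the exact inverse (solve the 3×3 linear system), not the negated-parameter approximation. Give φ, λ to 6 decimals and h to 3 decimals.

φ=57.395765°, λ=164.399944°, h=2589.539 m

start: X=-3320207.8185, Y=927950.4974, Z=5351929.6402 m
→ Helmert⁻¹: X=-3319778.0964, Y=927349.4166, Z=5352460.9731
→ Helmert⁻¹: X=-3319383.9052, Y=926792.1361, Z=5351957.9877
→ geod (Bowring, a=6378137.000): φ=57.39576500°, λ=164.39994400°, h=2589.5390 m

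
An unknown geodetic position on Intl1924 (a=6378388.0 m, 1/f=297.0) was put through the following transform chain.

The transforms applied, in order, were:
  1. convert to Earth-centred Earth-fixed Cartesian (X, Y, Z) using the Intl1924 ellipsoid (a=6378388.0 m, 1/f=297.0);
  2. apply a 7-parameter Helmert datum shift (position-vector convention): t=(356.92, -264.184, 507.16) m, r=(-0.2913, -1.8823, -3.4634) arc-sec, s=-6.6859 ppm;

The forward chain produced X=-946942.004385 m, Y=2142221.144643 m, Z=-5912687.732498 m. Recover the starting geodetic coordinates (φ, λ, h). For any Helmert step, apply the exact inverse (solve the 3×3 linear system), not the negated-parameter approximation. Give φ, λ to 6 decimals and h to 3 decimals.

start: X=-946942.0044, Y=2142221.1446, Z=-5912687.7325 m
→ Helmert⁻¹: X=-947395.1946, Y=2142492.0965, Z=-5913222.7564
→ geod (Bowring, a=6378388.000): φ=-68.52026700°, λ=113.85468300°, h=535.9400 m

φ=-68.520267°, λ=113.854683°, h=535.940 m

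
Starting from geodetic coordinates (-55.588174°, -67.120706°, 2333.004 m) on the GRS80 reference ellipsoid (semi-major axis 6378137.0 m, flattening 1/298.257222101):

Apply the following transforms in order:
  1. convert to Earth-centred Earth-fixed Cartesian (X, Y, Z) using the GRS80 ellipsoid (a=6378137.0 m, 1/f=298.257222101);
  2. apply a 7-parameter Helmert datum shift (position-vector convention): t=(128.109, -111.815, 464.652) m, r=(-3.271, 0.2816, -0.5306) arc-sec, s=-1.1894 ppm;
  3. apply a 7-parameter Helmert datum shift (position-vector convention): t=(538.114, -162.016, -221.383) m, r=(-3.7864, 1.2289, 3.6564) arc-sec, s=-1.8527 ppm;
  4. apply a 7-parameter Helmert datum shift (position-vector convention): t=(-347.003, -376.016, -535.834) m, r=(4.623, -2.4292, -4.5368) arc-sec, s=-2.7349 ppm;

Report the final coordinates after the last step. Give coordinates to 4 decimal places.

X=1405434.0626 m, Y=-3330449.1676 m, Z=-5240807.2345 m

start: φ=-55.588174°, λ=-67.120706°, h=2333.004 m
→ ECEF (a=6378137.000, f=1/298.257222101): X=1405122.4054, Y=-3329747.0835, Z=-5240590.5009
→ Helmert 7p (PV): X=1405233.1231, Y=-3329941.6592, Z=-5240068.7301
→ Helmert 7p (PV): X=1405796.4428, Y=-3330168.7874, Z=-5240227.6495
→ Helmert 7p (PV): X=1405434.0626, Y=-3330449.1676, Z=-5240807.2345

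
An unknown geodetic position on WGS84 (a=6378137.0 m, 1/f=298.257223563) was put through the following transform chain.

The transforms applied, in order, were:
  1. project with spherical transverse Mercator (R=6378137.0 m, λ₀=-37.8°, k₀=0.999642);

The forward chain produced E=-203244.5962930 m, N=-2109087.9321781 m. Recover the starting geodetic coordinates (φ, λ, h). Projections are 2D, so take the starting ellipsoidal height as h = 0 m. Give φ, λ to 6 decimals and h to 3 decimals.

φ=-18.943052°, λ=-39.730723°, h=0.000 m

start: E=-203244.5963, N=-2109087.9322 m
→ tm⁻¹: φ=-18.94305200°, λ=-39.73072300°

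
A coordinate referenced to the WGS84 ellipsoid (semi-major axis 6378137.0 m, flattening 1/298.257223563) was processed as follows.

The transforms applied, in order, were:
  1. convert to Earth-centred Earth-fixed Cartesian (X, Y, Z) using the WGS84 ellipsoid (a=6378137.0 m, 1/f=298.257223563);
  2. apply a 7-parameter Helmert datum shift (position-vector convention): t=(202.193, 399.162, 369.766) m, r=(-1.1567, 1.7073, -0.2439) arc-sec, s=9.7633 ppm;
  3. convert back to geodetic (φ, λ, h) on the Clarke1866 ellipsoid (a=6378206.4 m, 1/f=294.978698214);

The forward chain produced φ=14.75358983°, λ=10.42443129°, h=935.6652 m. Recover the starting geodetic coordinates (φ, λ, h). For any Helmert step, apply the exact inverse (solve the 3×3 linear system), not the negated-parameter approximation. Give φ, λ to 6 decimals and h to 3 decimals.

start: φ=14.753590°, λ=10.424431°, h=935.665 m
→ ECEF (a=6378206.400, f=1/294.978698214): X=6068333.4482, Y=1116422.5505, Z=1613888.4488
→ Helmert⁻¹: X=6068057.3354, Y=1116010.6192, Z=1613559.4148
→ geod (Bowring, a=6378137.000): φ=14.75045500°, λ=10.42113300°, h=571.2320 m

φ=14.750455°, λ=10.421133°, h=571.232 m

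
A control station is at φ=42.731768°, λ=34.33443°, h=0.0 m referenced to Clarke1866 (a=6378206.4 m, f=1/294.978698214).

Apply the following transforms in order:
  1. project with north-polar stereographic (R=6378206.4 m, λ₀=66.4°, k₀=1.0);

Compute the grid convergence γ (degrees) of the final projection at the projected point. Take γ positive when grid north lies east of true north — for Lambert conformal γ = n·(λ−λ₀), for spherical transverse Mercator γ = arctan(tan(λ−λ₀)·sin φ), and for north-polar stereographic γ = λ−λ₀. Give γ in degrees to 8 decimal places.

start: φ=42.731768°, λ=34.334430°, h=0.000 m
→ into stereo (λ₀=66.4°): φ=42.73176800°, λ−λ₀=-32.06557000°
convergence γ = -32.06557000°

-32.06557000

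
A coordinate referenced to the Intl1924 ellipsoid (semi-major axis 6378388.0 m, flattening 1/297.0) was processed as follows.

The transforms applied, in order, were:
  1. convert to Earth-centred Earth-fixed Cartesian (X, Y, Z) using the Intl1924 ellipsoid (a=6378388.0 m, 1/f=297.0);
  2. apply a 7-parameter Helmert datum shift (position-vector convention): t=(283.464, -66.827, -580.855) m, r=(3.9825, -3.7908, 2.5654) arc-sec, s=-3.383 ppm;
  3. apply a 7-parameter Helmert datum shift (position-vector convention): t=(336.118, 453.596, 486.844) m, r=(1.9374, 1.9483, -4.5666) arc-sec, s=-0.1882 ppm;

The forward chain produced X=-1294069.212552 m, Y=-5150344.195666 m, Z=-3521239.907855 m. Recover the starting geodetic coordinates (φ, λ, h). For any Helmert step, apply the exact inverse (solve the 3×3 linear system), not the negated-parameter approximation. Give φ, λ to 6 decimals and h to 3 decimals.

start: X=-1294069.2126, Y=-5150344.1957, Z=-3521239.9079 m
→ Helmert⁻¹: X=-1294258.2721, Y=-5150860.4938, Z=-3521691.2588
→ Helmert⁻¹: X=-1294674.8890, Y=-5150862.9720, Z=-3520999.0705
→ geod (Bowring, a=6378388.000): φ=-33.72073900°, λ=-104.10907700°, h=397.9000 m

φ=-33.720739°, λ=-104.109077°, h=397.900 m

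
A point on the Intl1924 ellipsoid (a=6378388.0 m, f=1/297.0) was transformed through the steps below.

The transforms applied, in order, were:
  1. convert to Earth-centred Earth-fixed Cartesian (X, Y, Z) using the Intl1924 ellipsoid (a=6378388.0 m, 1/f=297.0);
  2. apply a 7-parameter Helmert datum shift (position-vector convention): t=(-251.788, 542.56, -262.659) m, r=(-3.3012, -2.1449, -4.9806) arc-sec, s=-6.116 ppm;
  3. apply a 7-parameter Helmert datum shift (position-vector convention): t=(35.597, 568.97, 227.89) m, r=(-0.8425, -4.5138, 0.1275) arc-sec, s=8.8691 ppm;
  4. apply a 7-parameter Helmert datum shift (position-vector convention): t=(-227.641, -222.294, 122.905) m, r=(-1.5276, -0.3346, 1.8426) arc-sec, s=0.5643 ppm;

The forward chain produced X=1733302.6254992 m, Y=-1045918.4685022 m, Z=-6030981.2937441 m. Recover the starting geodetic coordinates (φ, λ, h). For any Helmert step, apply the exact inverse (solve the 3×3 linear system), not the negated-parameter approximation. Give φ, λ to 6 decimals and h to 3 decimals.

start: X=1733302.6255, Y=-1045918.4685, Z=-6030981.2937 m
→ Helmert⁻¹: X=1733510.1636, Y=-1045666.4037, Z=-6031111.3517
→ Helmert⁻¹: X=1733326.5590, Y=-1046202.5307, Z=-6031327.9542
→ Helmert⁻¹: X=1733551.5054, Y=-1046613.1069, Z=-6031136.9589
→ geod (Bowring, a=6378388.000): φ=-71.55643600°, λ=-31.12102900°, h=2935.4180 m

φ=-71.556436°, λ=-31.121029°, h=2935.418 m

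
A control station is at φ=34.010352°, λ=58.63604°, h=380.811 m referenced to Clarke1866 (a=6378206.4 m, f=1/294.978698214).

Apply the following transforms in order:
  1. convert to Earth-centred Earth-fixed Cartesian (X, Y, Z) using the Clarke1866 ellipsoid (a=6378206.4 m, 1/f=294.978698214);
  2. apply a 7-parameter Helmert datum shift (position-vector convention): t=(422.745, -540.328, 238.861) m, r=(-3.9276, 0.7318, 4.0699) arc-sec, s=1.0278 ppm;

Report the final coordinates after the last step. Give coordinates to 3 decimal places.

start: φ=34.010352°, λ=58.636040°, h=380.811 m
→ ECEF (a=6378206.400, f=1/294.978698214): X=2754888.1962, Y=4519621.6911, Z=3547426.0982
→ Helmert 7p (PV): X=2755237.1798, Y=4519207.9148, Z=3547572.7706

X=2755237.180 m, Y=4519207.915 m, Z=3547572.771 m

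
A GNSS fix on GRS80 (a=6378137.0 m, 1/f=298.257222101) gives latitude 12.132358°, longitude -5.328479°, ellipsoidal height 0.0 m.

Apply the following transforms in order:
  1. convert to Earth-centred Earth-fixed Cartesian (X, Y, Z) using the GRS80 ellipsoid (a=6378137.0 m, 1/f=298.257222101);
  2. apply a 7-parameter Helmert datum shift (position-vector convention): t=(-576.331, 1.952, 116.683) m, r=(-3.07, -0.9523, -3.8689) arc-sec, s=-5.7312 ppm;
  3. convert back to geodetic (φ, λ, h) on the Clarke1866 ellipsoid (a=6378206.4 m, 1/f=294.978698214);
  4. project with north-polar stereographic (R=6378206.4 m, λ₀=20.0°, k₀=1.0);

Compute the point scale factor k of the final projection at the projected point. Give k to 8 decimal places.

1.65258134

start: φ=12.132358°, λ=-5.328479°, h=0.000 m
→ ECEF (a=6378137.000, f=1/298.257222101): X=6209651.0789, Y=-579165.1409, Z=1331720.8579
→ Helmert 7p (PV): X=6209022.1474, Y=-579256.5221, Z=1331867.1977
→ geod (Bowring, a=6378206.400): φ=12.13570656°, λ=-5.32985161°, h=-632.0862 m
→ into stereo (λ₀=20.0°): φ=12.13570656°, λ−λ₀=-25.32985161°
scale k = 1.65258134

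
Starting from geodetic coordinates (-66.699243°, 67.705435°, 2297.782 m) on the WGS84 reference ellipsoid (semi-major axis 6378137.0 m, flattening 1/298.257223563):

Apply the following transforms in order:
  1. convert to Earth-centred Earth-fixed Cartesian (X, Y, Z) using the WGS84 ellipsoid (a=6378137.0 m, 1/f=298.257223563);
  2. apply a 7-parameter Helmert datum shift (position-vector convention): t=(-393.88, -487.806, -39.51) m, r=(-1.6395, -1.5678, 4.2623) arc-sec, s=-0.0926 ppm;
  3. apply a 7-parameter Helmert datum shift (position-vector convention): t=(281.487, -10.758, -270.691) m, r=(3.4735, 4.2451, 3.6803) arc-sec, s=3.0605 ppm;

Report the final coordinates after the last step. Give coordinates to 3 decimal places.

X=959899.630 m, Y=2341378.791 m, Z=-5837656.668 m

start: φ=-66.699243°, λ=67.705435°, h=2297.782 m
→ ECEF (a=6378137.000, f=1/298.257223563): X=960175.1096, Y=2341781.5367, Z=-5837337.5008
→ Helmert 7p (PV): X=959777.1187, Y=2341266.9570, Z=-5837387.7858
→ Helmert 7p (PV): X=959899.6300, Y=2341378.7913, Z=-5837656.6681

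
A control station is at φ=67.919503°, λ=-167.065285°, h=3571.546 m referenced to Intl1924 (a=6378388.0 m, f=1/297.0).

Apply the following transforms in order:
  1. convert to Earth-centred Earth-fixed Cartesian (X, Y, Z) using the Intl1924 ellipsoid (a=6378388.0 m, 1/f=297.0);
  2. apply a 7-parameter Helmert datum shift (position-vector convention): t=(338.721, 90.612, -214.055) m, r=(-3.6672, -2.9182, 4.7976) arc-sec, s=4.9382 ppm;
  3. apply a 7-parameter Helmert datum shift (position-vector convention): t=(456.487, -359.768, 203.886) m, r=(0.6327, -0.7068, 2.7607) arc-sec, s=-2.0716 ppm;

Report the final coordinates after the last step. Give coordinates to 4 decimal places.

X=-2344231.0553 m, Y=-538827.4428 m, Z=5891142.8176 m

start: φ=67.919503°, λ=-167.065285°, h=3571.546 m
→ ECEF (a=6378388.000, f=1/297.0): X=-2344935.7397, Y=-538557.4890, Z=5891169.3853
→ Helmert 7p (PV): X=-2344679.4196, Y=-538419.3385, Z=5890960.8213
→ Helmert 7p (PV): X=-2344231.0553, Y=-538827.4428, Z=5891142.8176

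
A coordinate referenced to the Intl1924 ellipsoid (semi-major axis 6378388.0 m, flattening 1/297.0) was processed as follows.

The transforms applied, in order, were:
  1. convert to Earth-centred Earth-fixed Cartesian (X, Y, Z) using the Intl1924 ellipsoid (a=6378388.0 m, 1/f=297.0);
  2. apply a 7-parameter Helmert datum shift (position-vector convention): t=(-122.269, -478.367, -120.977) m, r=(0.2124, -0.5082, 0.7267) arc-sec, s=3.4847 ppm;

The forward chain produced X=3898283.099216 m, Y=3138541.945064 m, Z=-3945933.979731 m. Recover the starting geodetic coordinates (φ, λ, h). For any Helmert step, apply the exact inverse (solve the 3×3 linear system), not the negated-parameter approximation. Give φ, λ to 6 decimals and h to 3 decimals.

φ=-38.438886°, λ=38.841066°, h=3264.797 m

start: X=3898283.0992, Y=3138541.9451, Z=-3945933.9797 m
→ Helmert⁻¹: X=3898393.1208, Y=3138991.5758, Z=-3945812.0901
→ geod (Bowring, a=6378388.000): φ=-38.43888600°, λ=38.84106600°, h=3264.7970 m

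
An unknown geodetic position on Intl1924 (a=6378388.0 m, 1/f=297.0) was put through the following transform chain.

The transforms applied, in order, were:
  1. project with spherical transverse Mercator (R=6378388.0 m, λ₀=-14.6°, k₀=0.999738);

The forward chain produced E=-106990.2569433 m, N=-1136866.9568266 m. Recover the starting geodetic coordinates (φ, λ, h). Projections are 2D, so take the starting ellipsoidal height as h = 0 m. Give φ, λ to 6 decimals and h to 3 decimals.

φ=-10.213471°, λ=-15.576758°, h=0.000 m

start: E=-106990.2569, N=-1136866.9568 m
→ tm⁻¹: φ=-10.21347100°, λ=-15.57675800°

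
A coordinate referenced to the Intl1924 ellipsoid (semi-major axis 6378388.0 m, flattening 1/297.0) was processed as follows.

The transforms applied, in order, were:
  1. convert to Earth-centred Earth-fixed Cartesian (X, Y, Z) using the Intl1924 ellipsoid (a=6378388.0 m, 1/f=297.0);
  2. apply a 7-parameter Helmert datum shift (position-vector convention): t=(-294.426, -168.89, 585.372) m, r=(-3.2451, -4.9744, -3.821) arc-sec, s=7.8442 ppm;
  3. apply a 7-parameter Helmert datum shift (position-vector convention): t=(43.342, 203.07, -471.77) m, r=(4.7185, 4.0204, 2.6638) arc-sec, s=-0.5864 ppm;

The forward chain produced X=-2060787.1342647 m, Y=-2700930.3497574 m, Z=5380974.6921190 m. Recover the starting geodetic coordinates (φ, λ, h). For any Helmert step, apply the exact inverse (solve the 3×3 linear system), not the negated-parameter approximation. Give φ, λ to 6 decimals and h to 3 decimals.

φ=57.908409°, λ=-127.339349°, h=486.814 m

start: X=-2060787.1343, Y=-2700930.3498, Z=5380974.6921 m
→ Helmert⁻¹: X=-2060971.4592, Y=-2700985.2812, Z=5381471.2340
→ Helmert⁻¹: X=-2060481.0675, Y=-2700918.0307, Z=5380850.8527
→ geod (Bowring, a=6378388.000): φ=57.90840900°, λ=-127.33934900°, h=486.8140 m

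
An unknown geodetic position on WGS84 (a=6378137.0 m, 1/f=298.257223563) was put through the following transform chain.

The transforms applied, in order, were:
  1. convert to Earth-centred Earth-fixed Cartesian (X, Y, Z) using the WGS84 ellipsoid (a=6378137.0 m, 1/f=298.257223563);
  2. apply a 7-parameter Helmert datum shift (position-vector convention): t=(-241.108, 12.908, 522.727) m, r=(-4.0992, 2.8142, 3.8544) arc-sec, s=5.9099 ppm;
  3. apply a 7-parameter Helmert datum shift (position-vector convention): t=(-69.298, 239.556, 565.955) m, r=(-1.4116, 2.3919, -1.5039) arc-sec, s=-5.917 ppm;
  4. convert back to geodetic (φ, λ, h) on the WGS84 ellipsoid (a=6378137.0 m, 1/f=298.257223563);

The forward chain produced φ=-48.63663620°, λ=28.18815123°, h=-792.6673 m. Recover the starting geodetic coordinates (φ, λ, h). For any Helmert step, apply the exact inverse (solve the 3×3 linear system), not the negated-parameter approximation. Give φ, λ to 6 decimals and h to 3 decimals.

start: φ=-48.636636°, λ=28.188151°, h=-792.667 m
→ ECEF (a=6378137.000, f=1/298.257223563): X=3721560.7229, Y=1994492.5731, Z=-4763357.0616
→ Helmert⁻¹: X=3721692.7444, Y=1994324.5548, Z=-4763894.3988
→ Helmert⁻¹: X=3722014.1259, Y=1994324.9918, Z=-4764298.5527
→ geod (Bowring, a=6378137.000): φ=-48.64006800°, λ=28.18324100°, h=125.7520 m

φ=-48.640068°, λ=28.183241°, h=125.752 m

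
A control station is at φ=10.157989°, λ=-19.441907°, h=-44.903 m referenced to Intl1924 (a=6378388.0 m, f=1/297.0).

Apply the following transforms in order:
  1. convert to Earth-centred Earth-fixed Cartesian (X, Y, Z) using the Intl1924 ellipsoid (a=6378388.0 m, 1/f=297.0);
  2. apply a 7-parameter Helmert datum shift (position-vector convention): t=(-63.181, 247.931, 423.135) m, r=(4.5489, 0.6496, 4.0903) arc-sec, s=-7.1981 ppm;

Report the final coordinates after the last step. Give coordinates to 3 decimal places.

start: φ=10.157989°, λ=-19.441907°, h=-44.903 m
→ ECEF (a=6378388.000, f=1/297.0): X=5920987.1390, Y=-2089977.7411, Z=1117458.4735
→ Helmert 7p (PV): X=5920926.3020, Y=-2089621.9958, Z=1117808.8264

X=5920926.302 m, Y=-2089621.996 m, Z=1117808.826 m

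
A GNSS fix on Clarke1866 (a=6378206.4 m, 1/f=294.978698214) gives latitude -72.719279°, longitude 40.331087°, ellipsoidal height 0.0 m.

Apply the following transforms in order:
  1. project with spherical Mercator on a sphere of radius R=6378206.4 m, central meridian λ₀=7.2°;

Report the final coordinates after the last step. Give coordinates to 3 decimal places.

E=3688175.865 m, N=-12017572.125 m

start: φ=-72.719279°, λ=40.331087°, h=0.000 m
→ merc (R=6378206.4, λ₀=7.2°): E=3688175.8646, N=-12017572.1252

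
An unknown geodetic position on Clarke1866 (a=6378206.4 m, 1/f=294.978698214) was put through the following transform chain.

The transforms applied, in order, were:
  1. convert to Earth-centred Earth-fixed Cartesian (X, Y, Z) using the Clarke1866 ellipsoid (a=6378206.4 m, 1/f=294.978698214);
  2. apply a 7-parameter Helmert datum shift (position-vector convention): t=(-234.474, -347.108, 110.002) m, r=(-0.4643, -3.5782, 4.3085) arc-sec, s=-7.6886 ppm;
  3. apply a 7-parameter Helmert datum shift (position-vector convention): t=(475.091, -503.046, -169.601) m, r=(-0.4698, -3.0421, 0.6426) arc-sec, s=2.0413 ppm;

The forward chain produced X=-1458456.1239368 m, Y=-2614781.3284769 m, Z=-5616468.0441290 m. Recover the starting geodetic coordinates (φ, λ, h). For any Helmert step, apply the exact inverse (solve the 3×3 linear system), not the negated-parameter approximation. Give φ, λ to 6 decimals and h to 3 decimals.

φ=-62.104025°, λ=-119.168201°, h=3000.195 m

start: X=-1458456.1239, Y=-2614781.3285, Z=-5616468.0441 m
→ Helmert⁻¹: X=-1459019.2130, Y=-2614255.6086, Z=-5616271.4146
→ Helmert⁻¹: X=-1458947.9856, Y=-2613885.4808, Z=-5616405.1736
→ geod (Bowring, a=6378206.400): φ=-62.10402500°, λ=-119.16820100°, h=3000.1950 m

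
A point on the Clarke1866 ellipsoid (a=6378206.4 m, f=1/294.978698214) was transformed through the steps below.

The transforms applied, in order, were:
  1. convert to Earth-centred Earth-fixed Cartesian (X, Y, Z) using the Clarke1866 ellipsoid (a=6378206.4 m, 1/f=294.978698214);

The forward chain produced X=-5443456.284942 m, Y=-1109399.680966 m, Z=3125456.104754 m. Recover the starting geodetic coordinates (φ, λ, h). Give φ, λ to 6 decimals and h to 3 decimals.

φ=29.528758°, λ=-168.480636°, h=1214.980 m

start: X=-5443456.2849, Y=-1109399.6810, Z=3125456.1048 m
→ geod (Bowring, a=6378206.400): φ=29.52875800°, λ=-168.48063600°, h=1214.9800 m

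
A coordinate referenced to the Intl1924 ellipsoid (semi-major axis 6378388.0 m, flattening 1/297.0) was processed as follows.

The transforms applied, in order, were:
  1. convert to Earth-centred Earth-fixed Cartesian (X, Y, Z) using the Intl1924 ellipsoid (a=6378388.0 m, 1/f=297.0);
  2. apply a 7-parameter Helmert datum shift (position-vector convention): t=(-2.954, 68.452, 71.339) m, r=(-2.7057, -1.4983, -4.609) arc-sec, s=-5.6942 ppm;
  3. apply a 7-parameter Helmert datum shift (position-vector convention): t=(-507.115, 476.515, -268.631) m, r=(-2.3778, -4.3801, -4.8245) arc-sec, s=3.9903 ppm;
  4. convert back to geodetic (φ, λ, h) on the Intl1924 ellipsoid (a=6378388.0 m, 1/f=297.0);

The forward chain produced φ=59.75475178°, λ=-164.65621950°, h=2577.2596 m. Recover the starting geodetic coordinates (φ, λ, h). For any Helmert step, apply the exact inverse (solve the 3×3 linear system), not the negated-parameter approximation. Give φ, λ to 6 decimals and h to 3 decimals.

φ=59.759534°, λ=-164.638796°, h=2583.846 m

start: φ=59.754752°, λ=-164.656219°, h=2577.260 m
→ ECEF (a=6378388.000, f=1/297.0): X=-3107343.3379, Y=-852625.5394, Z=5489109.2535
→ Helmert⁻¹: X=-3106687.2992, Y=-853234.5966, Z=5489412.1159
→ Helmert⁻¹: X=-3106643.0904, Y=-853449.3332, Z=5489383.4058
→ geod (Bowring, a=6378388.000): φ=59.75953400°, λ=-164.63879600°, h=2583.8460 m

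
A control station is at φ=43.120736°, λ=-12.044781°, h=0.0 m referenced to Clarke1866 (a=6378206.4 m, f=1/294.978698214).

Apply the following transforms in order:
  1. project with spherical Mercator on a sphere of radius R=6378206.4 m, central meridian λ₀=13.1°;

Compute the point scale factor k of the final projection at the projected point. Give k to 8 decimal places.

1.37002264

start: φ=43.120736°, λ=-12.044781°, h=0.000 m
→ into merc (λ₀=13.1°): φ=43.12073600°, λ−λ₀=-25.14478100°
scale k = 1.37002264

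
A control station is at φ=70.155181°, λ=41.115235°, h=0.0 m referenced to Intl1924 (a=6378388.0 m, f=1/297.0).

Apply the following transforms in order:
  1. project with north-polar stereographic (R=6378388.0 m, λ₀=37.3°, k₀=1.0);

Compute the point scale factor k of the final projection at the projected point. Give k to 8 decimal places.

1.03060085

start: φ=70.155181°, λ=41.115235°, h=0.000 m
→ into stereo (λ₀=37.3°): φ=70.15518100°, λ−λ₀=3.81523500°
scale k = 1.03060085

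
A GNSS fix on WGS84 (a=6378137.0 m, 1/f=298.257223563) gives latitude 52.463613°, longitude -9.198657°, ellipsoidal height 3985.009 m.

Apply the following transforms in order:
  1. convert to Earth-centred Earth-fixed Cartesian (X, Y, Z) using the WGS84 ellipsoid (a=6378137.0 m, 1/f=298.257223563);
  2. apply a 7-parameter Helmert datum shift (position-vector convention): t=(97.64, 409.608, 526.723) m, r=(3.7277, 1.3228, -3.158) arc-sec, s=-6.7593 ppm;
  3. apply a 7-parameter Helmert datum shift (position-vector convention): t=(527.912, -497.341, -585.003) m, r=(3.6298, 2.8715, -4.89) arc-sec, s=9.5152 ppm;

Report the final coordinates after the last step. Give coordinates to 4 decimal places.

X=3847213.1590 m, Y=-623323.5777 m, Z=5037413.8326 m

start: φ=52.463613°, λ=-9.198657°, h=3985.009 m
→ ECEF (a=6378137.000, f=1/298.257223563): X=3846498.8605, Y=-622904.3470, Z=5037558.6582
→ Helmert 7p (PV): X=3846593.2702, Y=-622640.4599, Z=5038015.4056
→ Helmert 7p (PV): X=3847213.1590, Y=-623323.5777, Z=5037413.8326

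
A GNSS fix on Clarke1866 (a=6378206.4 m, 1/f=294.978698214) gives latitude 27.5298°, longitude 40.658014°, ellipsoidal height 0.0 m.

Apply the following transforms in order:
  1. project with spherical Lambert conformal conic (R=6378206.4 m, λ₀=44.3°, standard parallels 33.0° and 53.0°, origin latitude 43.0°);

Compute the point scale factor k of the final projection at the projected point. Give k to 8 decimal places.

start: φ=27.529800°, λ=40.658014°, h=0.000 m
→ into lcc (λ₀=44.3°): φ=27.52980000°, λ−λ₀=-3.64198600°
scale k = 1.02026014

1.02026014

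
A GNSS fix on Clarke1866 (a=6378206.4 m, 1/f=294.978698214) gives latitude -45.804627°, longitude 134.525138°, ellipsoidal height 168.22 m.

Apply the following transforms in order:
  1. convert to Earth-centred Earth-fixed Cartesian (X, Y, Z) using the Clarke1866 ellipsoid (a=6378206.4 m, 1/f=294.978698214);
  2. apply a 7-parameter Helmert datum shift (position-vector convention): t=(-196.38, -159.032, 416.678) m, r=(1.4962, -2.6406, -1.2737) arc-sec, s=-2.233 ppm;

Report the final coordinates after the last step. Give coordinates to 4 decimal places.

X=-3123471.5251 m, Y=3175452.2459 m, Z=-4549643.1553 m

start: φ=-45.804627°, λ=134.525138°, h=168.220 m
→ ECEF (a=6378206.400, f=1/294.978698214): X=-3123359.9785, Y=3175566.0770, Z=-4550053.0433
→ Helmert 7p (PV): X=-3123471.5251, Y=3175452.2459, Z=-4549643.1553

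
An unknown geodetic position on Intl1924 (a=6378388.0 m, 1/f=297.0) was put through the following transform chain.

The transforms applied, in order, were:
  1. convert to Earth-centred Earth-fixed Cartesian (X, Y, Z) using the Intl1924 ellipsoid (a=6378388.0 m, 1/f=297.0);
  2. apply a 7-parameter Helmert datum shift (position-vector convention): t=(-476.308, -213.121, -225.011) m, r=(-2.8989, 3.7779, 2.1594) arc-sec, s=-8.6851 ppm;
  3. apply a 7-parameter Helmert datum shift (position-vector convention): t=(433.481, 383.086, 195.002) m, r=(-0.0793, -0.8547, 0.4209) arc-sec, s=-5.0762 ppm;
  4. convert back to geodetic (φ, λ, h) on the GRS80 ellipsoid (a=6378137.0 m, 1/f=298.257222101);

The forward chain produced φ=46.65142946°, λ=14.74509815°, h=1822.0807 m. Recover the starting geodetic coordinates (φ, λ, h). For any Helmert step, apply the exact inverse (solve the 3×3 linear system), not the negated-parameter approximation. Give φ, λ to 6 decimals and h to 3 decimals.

start: φ=46.651429°, λ=14.745098°, h=1822.081 m
→ ECEF (a=6378137.000, f=1/298.257222101): X=4242717.1888, Y=1116626.0867, Z=4616576.5203
→ Helmert⁻¹: X=4242326.6493, Y=1116238.2354, Z=4616387.8023
→ Helmert⁻¹: X=4242766.9346, Y=1116351.7502, Z=4616746.3085
→ geod (Bowring, a=6378388.000): φ=46.65344000°, λ=14.74146800°, h=1727.8920 m

φ=46.653440°, λ=14.741468°, h=1727.892 m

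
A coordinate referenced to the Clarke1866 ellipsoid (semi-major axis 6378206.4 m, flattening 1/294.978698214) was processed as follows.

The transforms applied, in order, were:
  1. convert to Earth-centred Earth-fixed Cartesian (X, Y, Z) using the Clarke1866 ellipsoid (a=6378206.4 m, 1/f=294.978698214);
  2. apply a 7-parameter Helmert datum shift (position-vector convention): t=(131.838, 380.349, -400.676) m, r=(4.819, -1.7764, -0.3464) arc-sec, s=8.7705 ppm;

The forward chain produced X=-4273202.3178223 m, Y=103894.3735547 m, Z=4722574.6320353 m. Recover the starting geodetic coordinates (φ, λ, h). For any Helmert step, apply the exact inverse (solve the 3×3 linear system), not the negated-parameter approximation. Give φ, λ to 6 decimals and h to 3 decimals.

start: X=-4273202.3178, Y=103894.3736, Z=4722574.6320 m
→ Helmert⁻¹: X=-4273256.1756, Y=103616.2837, Z=4722968.2670
→ geod (Bowring, a=6378206.400): φ=48.04681900°, λ=178.61098600°, h=3784.4160 m

φ=48.046819°, λ=178.610986°, h=3784.416 m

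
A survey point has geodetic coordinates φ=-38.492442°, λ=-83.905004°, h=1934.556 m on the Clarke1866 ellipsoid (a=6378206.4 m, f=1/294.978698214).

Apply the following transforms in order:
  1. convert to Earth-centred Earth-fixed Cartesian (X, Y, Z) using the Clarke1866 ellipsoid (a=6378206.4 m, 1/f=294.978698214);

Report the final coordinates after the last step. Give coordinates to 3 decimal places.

X=530910.803 m, Y=-4971967.020 m, Z=-3949381.513 m

start: φ=-38.492442°, λ=-83.905004°, h=1934.556 m
→ ECEF (a=6378206.400, f=1/294.978698214): X=530910.8030, Y=-4971967.0198, Z=-3949381.5126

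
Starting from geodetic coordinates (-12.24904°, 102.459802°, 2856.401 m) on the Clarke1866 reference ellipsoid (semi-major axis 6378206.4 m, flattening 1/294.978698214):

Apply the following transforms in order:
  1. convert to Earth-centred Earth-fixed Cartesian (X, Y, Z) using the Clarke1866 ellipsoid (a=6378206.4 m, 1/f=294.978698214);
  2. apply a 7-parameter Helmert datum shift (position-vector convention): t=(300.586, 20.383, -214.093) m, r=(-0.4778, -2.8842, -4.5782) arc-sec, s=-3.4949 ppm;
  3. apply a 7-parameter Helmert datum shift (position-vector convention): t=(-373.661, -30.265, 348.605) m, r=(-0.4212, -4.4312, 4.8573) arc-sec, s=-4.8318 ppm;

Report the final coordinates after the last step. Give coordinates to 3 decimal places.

start: φ=-12.249040°, λ=102.459802°, h=2856.401 m
→ ECEF (a=6378206.400, f=1/294.978698214): X=-1345606.5491, Y=6089855.2678, Z=-1344859.9585
→ Helmert 7p (PV): X=-1345147.2869, Y=6089881.1187, Z=-1345102.2737
→ Helmert 7p (PV): X=-1345628.9607, Y=6089787.0053, Z=-1344788.5028

X=-1345628.961 m, Y=6089787.005 m, Z=-1344788.503 m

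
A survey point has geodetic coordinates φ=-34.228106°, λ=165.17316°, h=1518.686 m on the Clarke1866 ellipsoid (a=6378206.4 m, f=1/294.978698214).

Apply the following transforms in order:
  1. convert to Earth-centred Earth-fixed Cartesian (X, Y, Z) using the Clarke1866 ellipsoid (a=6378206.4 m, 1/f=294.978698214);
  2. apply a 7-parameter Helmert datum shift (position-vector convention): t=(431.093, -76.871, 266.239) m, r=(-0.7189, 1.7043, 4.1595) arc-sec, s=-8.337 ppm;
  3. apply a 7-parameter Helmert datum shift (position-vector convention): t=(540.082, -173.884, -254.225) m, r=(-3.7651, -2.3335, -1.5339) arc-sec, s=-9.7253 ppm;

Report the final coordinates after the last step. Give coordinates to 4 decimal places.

X=-5103566.1989 m, Y=1350840.4248 m, Z=-3568031.8714 m

start: φ=-34.228106°, λ=165.173160°, h=1518.686 m
→ ECEF (a=6378206.400, f=1/294.978698214): X=-5104623.2494, Y=1351258.1248, Z=-3568063.3920
→ Helmert 7p (PV): X=-5104206.3297, Y=1351054.6146, Z=-3567729.9381
→ Helmert 7p (PV): X=-5103566.1989, Y=1350840.4248, Z=-3568031.8714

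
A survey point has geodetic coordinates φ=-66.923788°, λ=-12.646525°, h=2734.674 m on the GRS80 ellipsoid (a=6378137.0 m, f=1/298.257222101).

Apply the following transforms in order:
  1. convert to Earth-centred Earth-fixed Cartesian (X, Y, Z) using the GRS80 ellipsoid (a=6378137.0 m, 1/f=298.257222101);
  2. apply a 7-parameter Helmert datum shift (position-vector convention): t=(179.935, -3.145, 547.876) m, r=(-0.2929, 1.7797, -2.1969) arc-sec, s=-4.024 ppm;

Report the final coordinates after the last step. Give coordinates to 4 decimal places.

start: φ=-66.923788°, λ=-12.646525°, h=2734.674 m
→ ECEF (a=6378137.000, f=1/298.257222101): X=2447279.3403, Y=-549118.6389, Z=-5847603.0728
→ Helmert 7p (PV): X=2447393.1247, Y=-549153.9435, Z=-5847052.0019

X=2447393.1247 m, Y=-549153.9435 m, Z=-5847052.0019 m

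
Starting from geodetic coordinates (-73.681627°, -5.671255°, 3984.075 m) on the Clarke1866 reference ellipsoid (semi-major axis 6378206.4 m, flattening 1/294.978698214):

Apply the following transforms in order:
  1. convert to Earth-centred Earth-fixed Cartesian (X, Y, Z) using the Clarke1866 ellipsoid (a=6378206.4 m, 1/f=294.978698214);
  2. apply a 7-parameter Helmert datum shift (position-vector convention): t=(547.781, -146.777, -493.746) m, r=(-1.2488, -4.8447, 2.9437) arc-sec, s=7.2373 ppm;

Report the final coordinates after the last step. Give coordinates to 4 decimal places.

X=1790746.9099 m, Y=-177922.2838 m, Z=-6103188.3371 m

start: φ=-73.681627°, λ=-5.671255°, h=3984.075 m
→ ECEF (a=6378206.400, f=1/294.978698214): X=1790040.2972, Y=-177762.8188, Z=-6102693.5446
→ Helmert 7p (PV): X=1790746.9099, Y=-177922.2838, Z=-6103188.3371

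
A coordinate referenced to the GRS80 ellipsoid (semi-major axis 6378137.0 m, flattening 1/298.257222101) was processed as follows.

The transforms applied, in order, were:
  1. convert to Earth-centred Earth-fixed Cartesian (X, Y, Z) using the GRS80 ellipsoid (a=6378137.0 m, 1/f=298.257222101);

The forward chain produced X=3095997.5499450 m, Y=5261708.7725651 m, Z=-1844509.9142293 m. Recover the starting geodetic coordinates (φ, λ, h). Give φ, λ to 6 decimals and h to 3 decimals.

φ=-16.918075°, λ=59.527379°, h=1198.526 m

start: X=3095997.5499, Y=5261708.7726, Z=-1844509.9142 m
→ geod (Bowring, a=6378137.000): φ=-16.91807500°, λ=59.52737900°, h=1198.5260 m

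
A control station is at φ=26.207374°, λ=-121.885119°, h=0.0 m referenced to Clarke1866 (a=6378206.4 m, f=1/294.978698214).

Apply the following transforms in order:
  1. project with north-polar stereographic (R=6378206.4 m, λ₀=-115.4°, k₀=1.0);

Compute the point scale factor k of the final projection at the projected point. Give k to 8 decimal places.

start: φ=26.207374°, λ=-121.885119°, h=0.000 m
→ into stereo (λ₀=-115.4°): φ=26.20737400°, λ−λ₀=-6.48511900°
scale k = 1.38732687

1.38732687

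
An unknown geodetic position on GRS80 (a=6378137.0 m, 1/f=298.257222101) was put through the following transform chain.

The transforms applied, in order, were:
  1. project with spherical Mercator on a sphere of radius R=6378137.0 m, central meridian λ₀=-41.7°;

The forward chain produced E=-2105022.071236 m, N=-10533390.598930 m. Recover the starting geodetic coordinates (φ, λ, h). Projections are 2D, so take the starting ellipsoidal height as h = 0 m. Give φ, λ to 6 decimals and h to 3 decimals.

φ=-68.288907°, λ=-60.609735°, h=0.000 m

start: E=-2105022.0712, N=-10533390.5989 m
→ merc⁻¹: φ=-68.28890700°, λ=-60.60973500°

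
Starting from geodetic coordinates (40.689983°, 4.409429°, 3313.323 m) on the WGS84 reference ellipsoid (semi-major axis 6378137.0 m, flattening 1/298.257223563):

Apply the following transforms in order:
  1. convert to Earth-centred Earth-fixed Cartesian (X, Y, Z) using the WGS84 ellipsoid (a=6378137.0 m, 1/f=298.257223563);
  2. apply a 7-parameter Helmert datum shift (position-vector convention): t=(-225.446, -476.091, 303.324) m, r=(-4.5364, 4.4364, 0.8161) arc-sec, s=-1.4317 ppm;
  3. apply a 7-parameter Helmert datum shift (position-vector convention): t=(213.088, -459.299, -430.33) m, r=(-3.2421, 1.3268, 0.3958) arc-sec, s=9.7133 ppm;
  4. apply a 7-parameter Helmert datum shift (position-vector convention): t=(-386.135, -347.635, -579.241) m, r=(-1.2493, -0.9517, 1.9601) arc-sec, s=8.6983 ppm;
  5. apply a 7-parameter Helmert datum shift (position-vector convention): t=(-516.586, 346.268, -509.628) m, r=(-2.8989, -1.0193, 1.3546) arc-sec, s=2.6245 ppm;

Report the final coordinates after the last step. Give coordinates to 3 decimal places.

start: φ=40.689983°, λ=4.409429°, h=3313.323 m
→ ECEF (a=6378137.000, f=1/298.257223563): X=4831277.0331, Y=372546.2944, Z=4138539.5026
→ Helmert 7p (PV): X=4831132.2089, Y=372179.8043, Z=4138724.7957
→ Helmert 7p (PV): X=4831418.1316, Y=371798.4447, Z=4138297.7397
→ Helmert 7p (PV): X=4831051.3944, Y=371525.0212, Z=4137774.5352
→ Helmert 7p (PV): X=4830524.5998, Y=371962.1448, Z=4137294.4190

X=4830524.600 m, Y=371962.145 m, Z=4137294.419 m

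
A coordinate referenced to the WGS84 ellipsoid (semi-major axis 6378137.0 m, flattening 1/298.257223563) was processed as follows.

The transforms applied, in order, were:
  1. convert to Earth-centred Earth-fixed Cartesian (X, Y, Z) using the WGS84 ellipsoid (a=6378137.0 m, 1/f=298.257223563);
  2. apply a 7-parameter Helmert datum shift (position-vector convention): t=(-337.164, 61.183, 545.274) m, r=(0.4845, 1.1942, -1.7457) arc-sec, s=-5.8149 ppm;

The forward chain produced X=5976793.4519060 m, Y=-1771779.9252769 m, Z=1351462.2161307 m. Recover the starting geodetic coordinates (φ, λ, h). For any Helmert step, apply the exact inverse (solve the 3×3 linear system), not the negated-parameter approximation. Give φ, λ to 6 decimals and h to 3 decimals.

φ=12.306841°, λ=-16.511266°, h=1773.497 m

start: X=5976793.4519, Y=-1771779.9253, Z=1351462.2161 m
→ Helmert⁻¹: X=5977172.5463, Y=-1771797.6510, Z=1350963.5651
→ geod (Bowring, a=6378137.000): φ=12.30684100°, λ=-16.51126600°, h=1773.4970 m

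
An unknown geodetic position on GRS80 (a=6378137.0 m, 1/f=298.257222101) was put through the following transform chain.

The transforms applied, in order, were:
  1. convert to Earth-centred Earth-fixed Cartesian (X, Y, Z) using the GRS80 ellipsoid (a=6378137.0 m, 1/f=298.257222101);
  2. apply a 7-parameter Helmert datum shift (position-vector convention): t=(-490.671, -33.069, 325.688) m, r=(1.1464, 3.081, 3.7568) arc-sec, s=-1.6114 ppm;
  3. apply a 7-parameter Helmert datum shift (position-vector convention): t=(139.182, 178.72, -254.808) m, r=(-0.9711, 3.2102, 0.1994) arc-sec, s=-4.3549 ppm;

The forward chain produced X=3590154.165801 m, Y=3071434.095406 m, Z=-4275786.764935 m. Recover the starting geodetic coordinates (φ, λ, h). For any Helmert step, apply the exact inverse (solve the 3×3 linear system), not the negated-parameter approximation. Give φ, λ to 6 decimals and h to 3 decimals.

φ=-42.334119°, λ=40.541242°, h=3956.942 m

start: X=3590154.1658, Y=3071434.0954, Z=-4275786.7649 m
→ Helmert⁻¹: X=3590100.1285, Y=3071285.4089, Z=-4275480.2424
→ Helmert⁻¹: X=3590716.3910, Y=3071234.2633, Z=-4275776.2551
→ geod (Bowring, a=6378137.000): φ=-42.33411900°, λ=40.54124200°, h=3956.9420 m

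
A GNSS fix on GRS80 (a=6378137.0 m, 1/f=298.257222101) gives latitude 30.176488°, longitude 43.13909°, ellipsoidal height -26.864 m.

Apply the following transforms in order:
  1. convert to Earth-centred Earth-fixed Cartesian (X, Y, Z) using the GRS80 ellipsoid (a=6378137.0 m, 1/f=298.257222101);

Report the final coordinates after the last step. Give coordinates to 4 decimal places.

start: φ=30.176488°, λ=43.139090°, h=-26.864 m
→ ECEF (a=6378137.000, f=1/298.257222101): X=4026772.4418, Y=3773343.3117, Z=3187288.3964

X=4026772.4418 m, Y=3773343.3117 m, Z=3187288.3964 m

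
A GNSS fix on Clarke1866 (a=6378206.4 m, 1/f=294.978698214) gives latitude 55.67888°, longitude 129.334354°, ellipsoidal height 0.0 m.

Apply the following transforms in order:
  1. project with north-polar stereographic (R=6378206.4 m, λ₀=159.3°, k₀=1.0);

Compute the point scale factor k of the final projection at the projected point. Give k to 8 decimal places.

1.09535593

start: φ=55.678880°, λ=129.334354°, h=0.000 m
→ into stereo (λ₀=159.3°): φ=55.67888000°, λ−λ₀=-29.96564600°
scale k = 1.09535593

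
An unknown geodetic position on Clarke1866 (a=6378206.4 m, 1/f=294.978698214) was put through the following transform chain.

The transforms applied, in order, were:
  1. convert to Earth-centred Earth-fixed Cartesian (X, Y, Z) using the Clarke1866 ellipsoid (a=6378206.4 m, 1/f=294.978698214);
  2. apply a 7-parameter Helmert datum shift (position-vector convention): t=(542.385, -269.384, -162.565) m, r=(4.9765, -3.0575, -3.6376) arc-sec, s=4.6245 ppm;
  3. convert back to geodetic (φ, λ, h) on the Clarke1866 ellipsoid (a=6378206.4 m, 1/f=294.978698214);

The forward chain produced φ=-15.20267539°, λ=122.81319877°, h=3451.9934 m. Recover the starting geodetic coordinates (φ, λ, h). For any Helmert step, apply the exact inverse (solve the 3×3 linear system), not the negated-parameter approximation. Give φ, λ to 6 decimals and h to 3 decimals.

start: φ=-15.202675°, λ=122.813199°, h=3451.993 m
→ ECEF (a=6378206.400, f=1/294.978698214): X=-3337985.4495, Y=5176920.0916, Z=-1662554.9436
→ Helmert⁻¹: X=-3338628.3391, Y=5177066.5454, Z=-1662460.1076
→ geod (Bowring, a=6378206.400): φ=-15.20073200°, λ=122.81748600°, h=3882.1140 m

φ=-15.200732°, λ=122.817486°, h=3882.114 m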